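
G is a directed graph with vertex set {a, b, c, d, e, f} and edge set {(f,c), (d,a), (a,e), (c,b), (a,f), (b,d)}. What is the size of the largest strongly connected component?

5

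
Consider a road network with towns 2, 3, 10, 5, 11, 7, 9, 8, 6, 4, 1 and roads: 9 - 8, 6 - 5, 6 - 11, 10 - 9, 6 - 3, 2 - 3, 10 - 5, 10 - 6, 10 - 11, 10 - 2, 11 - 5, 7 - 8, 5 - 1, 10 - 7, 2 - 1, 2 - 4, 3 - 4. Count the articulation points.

1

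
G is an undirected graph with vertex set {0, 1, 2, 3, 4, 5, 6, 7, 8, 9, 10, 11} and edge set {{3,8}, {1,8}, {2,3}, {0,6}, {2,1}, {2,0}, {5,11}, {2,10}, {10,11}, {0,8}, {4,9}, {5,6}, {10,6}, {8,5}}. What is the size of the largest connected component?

7 is isolated — a component by itself.
Starting from 4 we can reach 4, 9. That is one component of size 2.
Starting from 0 we can reach 0, 1, 2, 3, 5, 6, 8, 10, 11. That is one component of size 9.
The largest has 9 vertices.

9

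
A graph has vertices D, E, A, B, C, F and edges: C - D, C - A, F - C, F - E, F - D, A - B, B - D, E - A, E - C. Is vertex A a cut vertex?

Deleting A leaves 1 component (was 1) (its neighbors B, C, E remain connected to each other), so A is not a cut vertex.

No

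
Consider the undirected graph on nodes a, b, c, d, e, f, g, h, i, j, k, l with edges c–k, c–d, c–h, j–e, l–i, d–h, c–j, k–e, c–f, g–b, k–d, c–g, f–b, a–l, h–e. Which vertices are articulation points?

c, l

Removing c increases the component count from 2 to 3, so c is a cut vertex.
Removing l increases the component count from 2 to 3, so l is a cut vertex.
By contrast removing d leaves 2 components; it is not a cut vertex. No other vertex is a cut vertex either.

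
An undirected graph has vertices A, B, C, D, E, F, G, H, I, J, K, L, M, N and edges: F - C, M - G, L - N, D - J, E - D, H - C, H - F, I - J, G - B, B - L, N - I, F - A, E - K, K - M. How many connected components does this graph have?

Starting from A we can reach A, C, F, H. That is one component of size 4.
Starting from B we can reach B, D, E, G, I, J, K, L, M, N. That is one component of size 10.
Total: 2 components.

2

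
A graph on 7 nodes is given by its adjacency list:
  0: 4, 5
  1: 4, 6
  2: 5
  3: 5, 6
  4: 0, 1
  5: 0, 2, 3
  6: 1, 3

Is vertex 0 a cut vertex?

No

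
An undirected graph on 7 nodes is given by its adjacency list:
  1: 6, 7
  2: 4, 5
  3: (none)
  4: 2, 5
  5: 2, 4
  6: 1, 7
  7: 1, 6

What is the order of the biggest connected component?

3

3 is isolated — a component by itself.
Starting from 1 we can reach 1, 6, 7. That is one component of size 3.
Starting from 2 we can reach 2, 4, 5. That is one component of size 3.
The largest has 3 vertices.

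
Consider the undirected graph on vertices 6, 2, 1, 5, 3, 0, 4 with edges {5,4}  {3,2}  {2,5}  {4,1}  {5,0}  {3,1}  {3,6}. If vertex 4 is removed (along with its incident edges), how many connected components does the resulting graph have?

1

With 4 gone, the remaining components are: {0, 1, 2, 3, 5, 6}.
That is 1 component.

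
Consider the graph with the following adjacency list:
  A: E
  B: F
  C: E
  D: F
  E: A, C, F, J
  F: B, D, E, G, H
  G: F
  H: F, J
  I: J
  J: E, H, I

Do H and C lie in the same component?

Yes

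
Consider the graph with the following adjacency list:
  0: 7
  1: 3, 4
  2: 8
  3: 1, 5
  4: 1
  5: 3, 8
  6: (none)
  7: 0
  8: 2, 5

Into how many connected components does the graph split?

3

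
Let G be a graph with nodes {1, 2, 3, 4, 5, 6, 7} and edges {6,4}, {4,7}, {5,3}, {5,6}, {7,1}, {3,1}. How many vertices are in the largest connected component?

2 is isolated — a component by itself.
Starting from 1 we can reach 1, 3, 4, 5, 6, 7. That is one component of size 6.
The largest has 6 vertices.

6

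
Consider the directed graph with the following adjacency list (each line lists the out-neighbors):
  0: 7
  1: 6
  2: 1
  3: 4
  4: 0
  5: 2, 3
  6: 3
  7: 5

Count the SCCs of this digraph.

1

{0, 1, 2, 3, 4, 5, 6, 7} are all mutually reachable — one SCC of size 8.
That gives 1 strongly connected component.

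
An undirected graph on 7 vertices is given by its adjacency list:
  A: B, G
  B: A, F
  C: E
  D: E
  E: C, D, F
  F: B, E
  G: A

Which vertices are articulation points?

A, B, E, F

Removing A increases the component count from 1 to 2, so A is a cut vertex.
Removing B increases the component count from 1 to 2, so B is a cut vertex.
Removing E increases the component count from 1 to 3, so E is a cut vertex.
Likewise F is a cut vertex.
By contrast removing G leaves 1 component; it is not a cut vertex. No other vertex is a cut vertex either.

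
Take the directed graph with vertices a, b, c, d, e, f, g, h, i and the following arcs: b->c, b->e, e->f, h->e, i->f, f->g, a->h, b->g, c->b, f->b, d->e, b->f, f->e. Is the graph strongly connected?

No

There is no directed path from d to a, so the graph is not strongly connected.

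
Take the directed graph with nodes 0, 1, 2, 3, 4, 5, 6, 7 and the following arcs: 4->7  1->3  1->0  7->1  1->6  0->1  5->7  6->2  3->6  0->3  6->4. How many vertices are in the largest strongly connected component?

6

{0, 1, 3, 4, 6, 7} are all mutually reachable — one SCC of size 6.
{2} is an SCC by itself.
{5} is an SCC by itself.
The largest has 6 vertices.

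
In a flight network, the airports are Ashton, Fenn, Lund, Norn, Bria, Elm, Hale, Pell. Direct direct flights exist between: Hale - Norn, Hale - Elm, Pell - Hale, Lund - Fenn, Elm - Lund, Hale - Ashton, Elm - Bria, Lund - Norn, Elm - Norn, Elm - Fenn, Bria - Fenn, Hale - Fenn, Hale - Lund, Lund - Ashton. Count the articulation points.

Removing Hale increases the component count from 1 to 2, so Hale is a cut vertex.
By contrast removing Ashton leaves 1 component; it is not a cut vertex. No other vertex is a cut vertex either.

1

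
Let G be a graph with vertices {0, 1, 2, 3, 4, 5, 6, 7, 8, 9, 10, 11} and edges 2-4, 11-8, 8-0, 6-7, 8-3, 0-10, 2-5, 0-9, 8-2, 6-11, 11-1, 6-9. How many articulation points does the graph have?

Removing 0 increases the component count from 1 to 2, so 0 is a cut vertex.
Removing 2 increases the component count from 1 to 3, so 2 is a cut vertex.
Removing 6 increases the component count from 1 to 2, so 6 is a cut vertex.
Likewise 8, 11 are cut vertices.
By contrast removing 5 leaves 1 component; it is not a cut vertex. No other vertex is a cut vertex either.

5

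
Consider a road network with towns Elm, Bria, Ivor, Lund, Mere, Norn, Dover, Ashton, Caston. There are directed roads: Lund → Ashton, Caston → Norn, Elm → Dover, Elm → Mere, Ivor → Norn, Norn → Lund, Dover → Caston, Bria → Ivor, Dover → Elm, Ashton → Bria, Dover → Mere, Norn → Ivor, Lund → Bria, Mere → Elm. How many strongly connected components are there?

3

{Bria, Ivor, Lund, Norn, Ashton} are all mutually reachable — one SCC of size 5.
{Elm, Mere, Dover} are all mutually reachable — one SCC of size 3.
{Caston} is an SCC by itself.
That gives 3 strongly connected components.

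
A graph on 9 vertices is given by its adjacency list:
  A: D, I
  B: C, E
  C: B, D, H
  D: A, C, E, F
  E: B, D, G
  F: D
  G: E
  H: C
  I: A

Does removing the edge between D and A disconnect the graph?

Removing D-A leaves no path between D and A: the component count goes from 1 to 2. So it is a bridge.

Yes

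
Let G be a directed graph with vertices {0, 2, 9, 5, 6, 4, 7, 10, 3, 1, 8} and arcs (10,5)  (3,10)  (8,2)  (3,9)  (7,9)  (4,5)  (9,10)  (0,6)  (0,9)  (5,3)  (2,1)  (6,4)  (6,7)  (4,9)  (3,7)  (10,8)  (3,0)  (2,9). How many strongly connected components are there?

{0, 2, 3, 4, 5, 6, 7, 8, 9, 10} are all mutually reachable — one SCC of size 10.
{1} is an SCC by itself.
That gives 2 strongly connected components.

2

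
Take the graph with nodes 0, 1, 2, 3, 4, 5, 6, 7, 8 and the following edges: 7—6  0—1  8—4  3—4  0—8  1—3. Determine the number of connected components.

4

5 is isolated — a component by itself.
2 is isolated — a component by itself.
Starting from 6 we can reach 6, 7. That is one component of size 2.
Starting from 0 we can reach 0, 1, 3, 4, 8. That is one component of size 5.
Total: 4 components.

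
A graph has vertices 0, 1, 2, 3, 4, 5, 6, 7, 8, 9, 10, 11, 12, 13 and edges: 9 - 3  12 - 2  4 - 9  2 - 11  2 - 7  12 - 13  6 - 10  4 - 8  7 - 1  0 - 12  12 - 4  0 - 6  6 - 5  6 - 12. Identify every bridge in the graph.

1-7, 10-6, 11-2, 12-13, 12-2, 12-4, 2-7, 3-9, 4-8, 4-9, 5-6

The edges on the cycle 0-6-12-0 are not bridges since each lies on that cycle.
But removing 6 - 10 disconnects 6 from 10; removing 9 - 3 disconnects 9 from 3; removing 12 - 13 disconnects 12 from 13; removing 12 - 2 disconnects 12 from 2 — these are bridges.
In total 11 edges are bridges.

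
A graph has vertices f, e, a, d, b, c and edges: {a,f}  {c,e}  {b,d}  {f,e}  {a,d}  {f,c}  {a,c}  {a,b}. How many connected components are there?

Starting from a we can reach a, b, c, d, e, f. That is one component of size 6.
Total: 1 component.

1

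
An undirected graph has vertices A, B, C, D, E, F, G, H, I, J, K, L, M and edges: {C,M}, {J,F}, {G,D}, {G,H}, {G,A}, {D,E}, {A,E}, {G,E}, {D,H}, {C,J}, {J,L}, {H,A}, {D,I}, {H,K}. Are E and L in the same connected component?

The component containing E is {A, D, E, G, H, I, K}, and L is not in it.

No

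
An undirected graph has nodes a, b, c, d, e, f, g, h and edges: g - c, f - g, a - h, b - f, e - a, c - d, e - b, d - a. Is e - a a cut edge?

No

After removing e - a, the path e-b-f-g-c-d-a still connects them, so the edge is not a bridge.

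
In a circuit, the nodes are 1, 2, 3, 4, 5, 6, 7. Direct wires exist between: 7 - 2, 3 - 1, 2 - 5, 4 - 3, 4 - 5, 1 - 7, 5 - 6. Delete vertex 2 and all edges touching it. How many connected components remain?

1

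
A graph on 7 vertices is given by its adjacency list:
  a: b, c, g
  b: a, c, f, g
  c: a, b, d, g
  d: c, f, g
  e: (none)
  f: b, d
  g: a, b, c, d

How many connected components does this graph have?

e is isolated — a component by itself.
Starting from a we can reach a, b, c, d, f, g. That is one component of size 6.
Total: 2 components.

2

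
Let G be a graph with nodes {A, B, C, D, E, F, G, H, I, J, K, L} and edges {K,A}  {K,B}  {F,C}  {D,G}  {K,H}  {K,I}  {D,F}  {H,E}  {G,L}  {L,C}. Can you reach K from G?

No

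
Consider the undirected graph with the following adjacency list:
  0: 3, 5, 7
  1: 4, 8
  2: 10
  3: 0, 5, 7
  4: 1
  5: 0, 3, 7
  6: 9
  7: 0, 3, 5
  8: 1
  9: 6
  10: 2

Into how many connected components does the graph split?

Starting from 6 we can reach 6, 9. That is one component of size 2.
Starting from 2 we can reach 2, 10. That is one component of size 2.
Starting from 1 we can reach 1, 4, 8. That is one component of size 3.
Starting from 0 we can reach 0, 3, 5, 7. That is one component of size 4.
Total: 4 components.

4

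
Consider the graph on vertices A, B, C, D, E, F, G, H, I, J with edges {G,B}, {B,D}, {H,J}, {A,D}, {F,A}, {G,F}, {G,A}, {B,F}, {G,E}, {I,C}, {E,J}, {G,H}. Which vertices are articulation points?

Removing G increases the component count from 2 to 3, so G is a cut vertex.
By contrast removing J leaves 2 components; it is not a cut vertex. No other vertex is a cut vertex either.

G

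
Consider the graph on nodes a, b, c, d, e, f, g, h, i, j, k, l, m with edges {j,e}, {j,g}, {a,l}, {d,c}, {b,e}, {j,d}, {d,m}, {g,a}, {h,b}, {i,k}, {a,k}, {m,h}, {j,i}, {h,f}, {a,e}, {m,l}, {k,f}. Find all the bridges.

c-d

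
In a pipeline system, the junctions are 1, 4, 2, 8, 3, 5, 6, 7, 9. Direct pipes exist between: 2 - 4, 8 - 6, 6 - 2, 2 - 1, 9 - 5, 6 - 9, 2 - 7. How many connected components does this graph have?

3 is isolated — a component by itself.
Starting from 1 we can reach 1, 2, 4, 5, 6, 7, 8, 9. That is one component of size 8.
Total: 2 components.

2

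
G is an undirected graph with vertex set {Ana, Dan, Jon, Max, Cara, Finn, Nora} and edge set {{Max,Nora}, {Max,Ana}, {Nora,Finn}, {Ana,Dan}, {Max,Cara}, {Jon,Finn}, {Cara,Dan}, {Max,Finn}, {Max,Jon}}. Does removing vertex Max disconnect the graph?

Deleting Max raises the number of components from 1 to 2, so Max is a cut vertex.

Yes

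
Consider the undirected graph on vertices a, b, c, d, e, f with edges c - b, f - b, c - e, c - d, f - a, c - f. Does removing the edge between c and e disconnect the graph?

Yes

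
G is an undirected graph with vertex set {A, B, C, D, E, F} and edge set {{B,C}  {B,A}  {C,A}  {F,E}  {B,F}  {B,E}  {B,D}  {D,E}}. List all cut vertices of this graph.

B

Removing B increases the component count from 1 to 2, so B is a cut vertex.
By contrast removing D leaves 1 component; it is not a cut vertex. No other vertex is a cut vertex either.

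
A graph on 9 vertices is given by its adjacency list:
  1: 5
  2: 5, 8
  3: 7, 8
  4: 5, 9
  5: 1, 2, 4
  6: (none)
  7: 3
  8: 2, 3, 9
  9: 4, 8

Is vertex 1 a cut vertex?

No

Deleting 1 leaves 2 components (was 2), so 1 is not a cut vertex.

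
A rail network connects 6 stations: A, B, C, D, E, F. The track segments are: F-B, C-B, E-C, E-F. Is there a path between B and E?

Yes

From B we can reach B, C, E, F, which includes E.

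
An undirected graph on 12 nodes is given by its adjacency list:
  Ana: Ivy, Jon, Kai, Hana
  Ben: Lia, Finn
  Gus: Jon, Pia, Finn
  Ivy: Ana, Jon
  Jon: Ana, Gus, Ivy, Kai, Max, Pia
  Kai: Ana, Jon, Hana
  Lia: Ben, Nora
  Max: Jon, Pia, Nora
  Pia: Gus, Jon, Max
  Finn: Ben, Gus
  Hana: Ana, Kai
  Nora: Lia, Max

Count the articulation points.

1

Removing Jon increases the component count from 1 to 2, so Jon is a cut vertex.
By contrast removing Finn leaves 1 component; it is not a cut vertex. No other vertex is a cut vertex either.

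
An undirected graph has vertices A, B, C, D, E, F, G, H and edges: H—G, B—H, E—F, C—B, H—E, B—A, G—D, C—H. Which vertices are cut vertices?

Removing B increases the component count from 1 to 2, so B is a cut vertex.
Removing E increases the component count from 1 to 2, so E is a cut vertex.
Removing G increases the component count from 1 to 2, so G is a cut vertex.
Likewise H is a cut vertex.
By contrast removing C leaves 1 component; it is not a cut vertex. No other vertex is a cut vertex either.

B, E, G, H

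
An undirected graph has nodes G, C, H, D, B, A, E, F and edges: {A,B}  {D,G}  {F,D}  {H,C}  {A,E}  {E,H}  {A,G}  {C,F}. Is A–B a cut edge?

Yes

Removing A–B leaves no path between A and B: the component count goes from 1 to 2. So it is a bridge.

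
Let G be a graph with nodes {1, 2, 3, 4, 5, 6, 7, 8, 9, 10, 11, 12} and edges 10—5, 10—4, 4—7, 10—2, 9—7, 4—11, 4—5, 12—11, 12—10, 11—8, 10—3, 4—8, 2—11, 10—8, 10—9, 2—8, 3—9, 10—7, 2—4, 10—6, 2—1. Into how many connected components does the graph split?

Starting from 1 we can reach 1, 2, 3, 4, 5, 6, 7, 8, 9, 10, 11, 12. That is one component of size 12.
Total: 1 component.

1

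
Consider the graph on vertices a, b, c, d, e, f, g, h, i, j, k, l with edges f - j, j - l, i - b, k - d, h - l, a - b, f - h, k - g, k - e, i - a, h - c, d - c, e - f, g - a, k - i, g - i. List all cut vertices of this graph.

k

Removing k increases the component count from 1 to 2, so k is a cut vertex.
By contrast removing f leaves 1 component; it is not a cut vertex. No other vertex is a cut vertex either.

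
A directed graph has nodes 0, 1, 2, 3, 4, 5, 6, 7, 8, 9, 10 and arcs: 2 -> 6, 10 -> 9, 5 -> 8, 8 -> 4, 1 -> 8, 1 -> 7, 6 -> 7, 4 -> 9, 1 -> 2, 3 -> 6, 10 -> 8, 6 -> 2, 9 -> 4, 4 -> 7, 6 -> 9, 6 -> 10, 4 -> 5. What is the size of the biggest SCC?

{4, 5, 8, 9} are all mutually reachable — one SCC of size 4.
{2, 6} are all mutually reachable — one SCC of size 2.
{10} is an SCC by itself.
{1} is an SCC by itself.
{3} is an SCC by itself.
(and 2 more singleton SCCs)
The largest has 4 vertices.

4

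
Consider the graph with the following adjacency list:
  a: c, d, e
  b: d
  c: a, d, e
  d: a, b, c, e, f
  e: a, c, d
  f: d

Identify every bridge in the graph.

b-d, d-f

The edges on the cycle d-e-a-d are not bridges since each lies on that cycle.
But removing d-f disconnects d from f; removing b-d disconnects b from d — these are bridges.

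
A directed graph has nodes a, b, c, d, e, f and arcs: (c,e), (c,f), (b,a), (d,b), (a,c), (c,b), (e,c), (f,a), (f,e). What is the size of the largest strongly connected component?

{a, b, c, e, f} are all mutually reachable — one SCC of size 5.
{d} is an SCC by itself.
The largest has 5 vertices.

5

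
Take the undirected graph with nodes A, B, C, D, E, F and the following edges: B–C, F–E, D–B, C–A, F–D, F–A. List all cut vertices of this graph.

Removing F increases the component count from 1 to 2, so F is a cut vertex.
By contrast removing C leaves 1 component; it is not a cut vertex. No other vertex is a cut vertex either.

F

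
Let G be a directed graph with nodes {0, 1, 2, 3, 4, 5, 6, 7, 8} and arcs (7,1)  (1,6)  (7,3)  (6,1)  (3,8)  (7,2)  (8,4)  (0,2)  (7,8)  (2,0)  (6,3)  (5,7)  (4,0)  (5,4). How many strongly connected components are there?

{1, 6} are all mutually reachable — one SCC of size 2.
{0, 2} are all mutually reachable — one SCC of size 2.
{7} is an SCC by itself.
{8} is an SCC by itself.
{5} is an SCC by itself.
(and 2 more singleton SCCs)
That gives 7 strongly connected components.

7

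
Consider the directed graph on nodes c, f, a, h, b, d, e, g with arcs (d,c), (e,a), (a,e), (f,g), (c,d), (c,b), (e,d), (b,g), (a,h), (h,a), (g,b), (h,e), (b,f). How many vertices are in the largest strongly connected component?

{b, f, g} are all mutually reachable — one SCC of size 3.
{a, e, h} are all mutually reachable — one SCC of size 3.
{c, d} are all mutually reachable — one SCC of size 2.
The largest has 3 vertices.

3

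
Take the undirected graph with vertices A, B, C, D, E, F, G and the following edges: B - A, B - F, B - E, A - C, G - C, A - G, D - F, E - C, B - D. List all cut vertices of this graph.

Removing B increases the component count from 1 to 2, so B is a cut vertex.
By contrast removing C leaves 1 component; it is not a cut vertex. No other vertex is a cut vertex either.

B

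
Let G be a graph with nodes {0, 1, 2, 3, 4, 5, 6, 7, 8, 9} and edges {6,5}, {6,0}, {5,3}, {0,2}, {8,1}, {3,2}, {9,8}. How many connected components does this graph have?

4

7 is isolated — a component by itself.
4 is isolated — a component by itself.
Starting from 1 we can reach 1, 8, 9. That is one component of size 3.
Starting from 0 we can reach 0, 2, 3, 5, 6. That is one component of size 5.
Total: 4 components.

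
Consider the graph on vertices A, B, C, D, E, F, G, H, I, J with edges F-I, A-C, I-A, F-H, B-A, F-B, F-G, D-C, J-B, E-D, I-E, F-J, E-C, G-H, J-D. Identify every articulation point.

F

Removing F increases the component count from 1 to 2, so F is a cut vertex.
By contrast removing B leaves 1 component; it is not a cut vertex. No other vertex is a cut vertex either.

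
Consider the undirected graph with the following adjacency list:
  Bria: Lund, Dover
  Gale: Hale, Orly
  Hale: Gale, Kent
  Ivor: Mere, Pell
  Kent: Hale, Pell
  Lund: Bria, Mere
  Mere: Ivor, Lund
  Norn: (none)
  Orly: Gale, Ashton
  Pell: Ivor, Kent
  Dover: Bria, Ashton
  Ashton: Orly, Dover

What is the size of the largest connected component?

Norn is isolated — a component by itself.
Starting from Bria we can reach Bria, Gale, Hale, Ivor, Kent, Lund, Mere, Orly, Pell, Dover, Ashton. That is one component of size 11.
The largest has 11 vertices.

11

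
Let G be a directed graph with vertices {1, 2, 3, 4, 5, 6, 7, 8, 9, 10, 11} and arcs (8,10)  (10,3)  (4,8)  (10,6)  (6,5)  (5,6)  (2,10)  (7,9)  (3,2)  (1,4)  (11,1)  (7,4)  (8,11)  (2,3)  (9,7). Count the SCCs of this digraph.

4

{1, 4, 8, 11} are all mutually reachable — one SCC of size 4.
{2, 3, 10} are all mutually reachable — one SCC of size 3.
{5, 6} are all mutually reachable — one SCC of size 2.
{7, 9} are all mutually reachable — one SCC of size 2.
That gives 4 strongly connected components.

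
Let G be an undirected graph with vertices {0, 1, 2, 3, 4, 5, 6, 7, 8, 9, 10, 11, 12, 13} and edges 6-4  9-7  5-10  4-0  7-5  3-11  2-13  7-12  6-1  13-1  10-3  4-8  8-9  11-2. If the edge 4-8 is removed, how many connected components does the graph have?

1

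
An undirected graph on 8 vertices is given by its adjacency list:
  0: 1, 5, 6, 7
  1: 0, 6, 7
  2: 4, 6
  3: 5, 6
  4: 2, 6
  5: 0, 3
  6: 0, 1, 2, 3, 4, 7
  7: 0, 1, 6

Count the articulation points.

Removing 6 increases the component count from 1 to 2, so 6 is a cut vertex.
By contrast removing 4 leaves 1 component; it is not a cut vertex. No other vertex is a cut vertex either.

1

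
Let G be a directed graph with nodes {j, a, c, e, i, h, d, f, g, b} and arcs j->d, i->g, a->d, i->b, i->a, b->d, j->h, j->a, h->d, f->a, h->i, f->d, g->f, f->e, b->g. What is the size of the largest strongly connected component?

1

{b} is an SCC by itself.
{j} is an SCC by itself.
{h} is an SCC by itself.
{i} is an SCC by itself.
{e} is an SCC by itself.
(and 5 more singleton SCCs)
The largest has 1 vertex.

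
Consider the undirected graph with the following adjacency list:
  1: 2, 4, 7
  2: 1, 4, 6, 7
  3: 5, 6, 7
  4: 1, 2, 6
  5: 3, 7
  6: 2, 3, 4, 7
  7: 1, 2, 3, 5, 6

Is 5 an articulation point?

No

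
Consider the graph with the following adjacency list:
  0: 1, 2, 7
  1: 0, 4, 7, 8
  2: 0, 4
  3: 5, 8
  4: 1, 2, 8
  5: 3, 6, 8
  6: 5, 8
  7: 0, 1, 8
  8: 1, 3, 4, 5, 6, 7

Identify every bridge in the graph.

none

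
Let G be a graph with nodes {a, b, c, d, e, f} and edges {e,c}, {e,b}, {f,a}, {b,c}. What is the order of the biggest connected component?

d is isolated — a component by itself.
Starting from a we can reach a, f. That is one component of size 2.
Starting from b we can reach b, c, e. That is one component of size 3.
The largest has 3 vertices.

3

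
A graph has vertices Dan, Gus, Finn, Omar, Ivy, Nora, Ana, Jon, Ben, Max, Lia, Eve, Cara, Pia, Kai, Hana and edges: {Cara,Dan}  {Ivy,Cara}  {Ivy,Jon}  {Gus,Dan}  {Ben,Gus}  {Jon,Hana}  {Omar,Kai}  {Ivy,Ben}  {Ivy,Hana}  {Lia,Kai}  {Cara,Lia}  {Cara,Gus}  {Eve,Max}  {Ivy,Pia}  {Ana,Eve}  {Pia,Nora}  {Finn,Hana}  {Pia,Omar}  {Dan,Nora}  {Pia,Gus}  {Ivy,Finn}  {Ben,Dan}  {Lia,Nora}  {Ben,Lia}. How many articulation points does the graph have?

2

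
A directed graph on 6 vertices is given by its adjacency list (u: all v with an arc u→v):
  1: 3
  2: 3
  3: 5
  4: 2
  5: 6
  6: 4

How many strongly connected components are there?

2

{2, 3, 4, 5, 6} are all mutually reachable — one SCC of size 5.
{1} is an SCC by itself.
That gives 2 strongly connected components.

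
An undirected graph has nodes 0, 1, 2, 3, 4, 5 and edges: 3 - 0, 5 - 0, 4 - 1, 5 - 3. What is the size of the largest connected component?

3

2 is isolated — a component by itself.
Starting from 1 we can reach 1, 4. That is one component of size 2.
Starting from 0 we can reach 0, 3, 5. That is one component of size 3.
The largest has 3 vertices.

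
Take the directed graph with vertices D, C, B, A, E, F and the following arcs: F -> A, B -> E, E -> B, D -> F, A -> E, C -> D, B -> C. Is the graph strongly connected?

Yes

From E we can reach every vertex (A, B, C, D, E, F), and every vertex can reach E (A, B, C, D, E, F). So the whole graph is one strongly connected component.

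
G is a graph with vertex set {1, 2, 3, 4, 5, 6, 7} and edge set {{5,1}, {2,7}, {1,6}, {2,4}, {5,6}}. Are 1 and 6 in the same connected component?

Yes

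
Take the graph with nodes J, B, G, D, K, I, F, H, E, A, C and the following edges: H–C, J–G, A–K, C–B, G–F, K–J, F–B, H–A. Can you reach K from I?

No

The component containing I is {I}, and K is not in it.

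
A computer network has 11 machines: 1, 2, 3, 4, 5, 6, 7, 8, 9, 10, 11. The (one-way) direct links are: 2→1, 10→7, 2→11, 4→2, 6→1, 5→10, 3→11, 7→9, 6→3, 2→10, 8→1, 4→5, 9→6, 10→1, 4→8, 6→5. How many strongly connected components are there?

7

{5, 6, 7, 9, 10} are all mutually reachable — one SCC of size 5.
{8} is an SCC by itself.
{4} is an SCC by itself.
{3} is an SCC by itself.
{11} is an SCC by itself.
(and 2 more singleton SCCs)
That gives 7 strongly connected components.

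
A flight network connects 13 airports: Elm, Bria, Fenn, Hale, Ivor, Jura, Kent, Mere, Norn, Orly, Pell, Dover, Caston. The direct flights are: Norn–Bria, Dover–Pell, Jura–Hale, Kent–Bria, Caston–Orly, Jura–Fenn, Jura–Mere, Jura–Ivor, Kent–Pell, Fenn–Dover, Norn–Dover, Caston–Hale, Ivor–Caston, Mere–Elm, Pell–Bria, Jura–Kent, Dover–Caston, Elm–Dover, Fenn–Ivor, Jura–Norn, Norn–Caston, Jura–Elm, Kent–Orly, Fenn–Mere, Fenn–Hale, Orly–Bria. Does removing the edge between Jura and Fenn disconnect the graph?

No

After removing Jura–Fenn, the path Jura-Ivor-Fenn still connects them, so the edge is not a bridge.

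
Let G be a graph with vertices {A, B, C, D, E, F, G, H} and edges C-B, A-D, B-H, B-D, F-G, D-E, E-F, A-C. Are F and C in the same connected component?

Yes

From F we can reach A, B, C, D, E, F, G, H, which includes C.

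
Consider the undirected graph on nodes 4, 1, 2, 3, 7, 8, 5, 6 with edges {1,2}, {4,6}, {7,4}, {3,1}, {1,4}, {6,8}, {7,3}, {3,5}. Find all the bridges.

1-2, 3-5, 4-6, 6-8

The edges on the cycle 7-3-1-4-7 are not bridges since each lies on that cycle.
But removing 4-6 disconnects 4 from 6; removing 1-2 disconnects 1 from 2; removing 3-5 disconnects 3 from 5; removing 6-8 disconnects 6 from 8 — these are bridges.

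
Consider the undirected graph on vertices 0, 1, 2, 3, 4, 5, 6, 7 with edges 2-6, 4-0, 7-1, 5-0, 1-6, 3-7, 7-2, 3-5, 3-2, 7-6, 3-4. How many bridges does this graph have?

The edges on the cycle 7-1-6-7 are not bridges since each lies on that cycle.
Every edge lies on some cycle, so there are no bridges.

0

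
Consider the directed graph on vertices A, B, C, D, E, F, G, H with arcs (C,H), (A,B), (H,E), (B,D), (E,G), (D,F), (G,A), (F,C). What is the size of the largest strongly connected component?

{A, B, C, D, E, F, G, H} are all mutually reachable — one SCC of size 8.
The largest has 8 vertices.

8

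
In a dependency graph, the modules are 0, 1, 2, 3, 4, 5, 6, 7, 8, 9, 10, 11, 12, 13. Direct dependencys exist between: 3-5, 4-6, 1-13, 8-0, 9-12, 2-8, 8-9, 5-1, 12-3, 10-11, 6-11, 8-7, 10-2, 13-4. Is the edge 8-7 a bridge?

Yes

Removing 8-7 leaves no path between 8 and 7: the component count goes from 1 to 2. So it is a bridge.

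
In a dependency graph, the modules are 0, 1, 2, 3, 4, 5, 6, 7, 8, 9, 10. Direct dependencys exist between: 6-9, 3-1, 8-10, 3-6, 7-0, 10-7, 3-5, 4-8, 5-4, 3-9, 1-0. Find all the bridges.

The edges on the cycle 3-6-9-3 are not bridges since each lies on that cycle.
Every edge lies on some cycle, so there are no bridges.

none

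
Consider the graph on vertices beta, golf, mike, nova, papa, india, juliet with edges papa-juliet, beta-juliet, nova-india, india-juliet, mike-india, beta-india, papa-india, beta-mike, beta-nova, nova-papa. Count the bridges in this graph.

0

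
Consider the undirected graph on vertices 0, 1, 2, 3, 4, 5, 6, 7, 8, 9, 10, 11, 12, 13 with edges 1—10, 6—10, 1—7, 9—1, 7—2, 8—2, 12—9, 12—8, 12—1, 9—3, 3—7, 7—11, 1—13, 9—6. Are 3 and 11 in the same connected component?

Yes

From 3 we can reach 1, 2, 3, 6, 7, 8, 9, 10, 11, 12, 13, which includes 11.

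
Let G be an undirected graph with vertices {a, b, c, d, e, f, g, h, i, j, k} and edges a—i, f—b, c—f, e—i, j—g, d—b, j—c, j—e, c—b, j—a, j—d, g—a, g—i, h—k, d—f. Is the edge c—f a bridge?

After removing c—f, the path c-b-f still connects them, so the edge is not a bridge.

No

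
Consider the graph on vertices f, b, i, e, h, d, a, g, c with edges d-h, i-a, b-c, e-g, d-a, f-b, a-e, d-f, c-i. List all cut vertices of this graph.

Removing a increases the component count from 1 to 2, so a is a cut vertex.
Removing d increases the component count from 1 to 2, so d is a cut vertex.
Removing e increases the component count from 1 to 2, so e is a cut vertex.
By contrast removing g leaves 1 component; it is not a cut vertex. No other vertex is a cut vertex either.

a, d, e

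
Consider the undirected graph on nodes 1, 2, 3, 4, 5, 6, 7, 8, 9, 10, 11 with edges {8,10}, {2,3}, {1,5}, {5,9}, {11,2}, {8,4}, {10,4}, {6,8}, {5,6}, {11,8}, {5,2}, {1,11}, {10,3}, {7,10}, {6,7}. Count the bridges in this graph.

1

The edges on the cycle 8-10-4-8 are not bridges since each lies on that cycle.
But removing 5—9 disconnects 5 from 9 — this is a bridge.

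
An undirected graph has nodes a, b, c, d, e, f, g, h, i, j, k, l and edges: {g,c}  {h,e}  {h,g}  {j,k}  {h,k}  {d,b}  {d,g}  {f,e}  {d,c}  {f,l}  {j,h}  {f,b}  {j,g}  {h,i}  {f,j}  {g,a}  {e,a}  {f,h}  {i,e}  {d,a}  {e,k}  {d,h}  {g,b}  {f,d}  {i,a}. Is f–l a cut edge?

Yes

Removing f–l leaves no path between f and l: the component count goes from 1 to 2. So it is a bridge.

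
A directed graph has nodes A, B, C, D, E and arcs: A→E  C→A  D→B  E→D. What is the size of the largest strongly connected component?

1

{A} is an SCC by itself.
{D} is an SCC by itself.
{C} is an SCC by itself.
{E} is an SCC by itself.
{B} is an SCC by itself.
The largest has 1 vertex.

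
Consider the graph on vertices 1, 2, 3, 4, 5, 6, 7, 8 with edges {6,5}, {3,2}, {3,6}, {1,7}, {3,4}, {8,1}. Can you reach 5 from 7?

The component containing 7 is {1, 7, 8}, and 5 is not in it.

No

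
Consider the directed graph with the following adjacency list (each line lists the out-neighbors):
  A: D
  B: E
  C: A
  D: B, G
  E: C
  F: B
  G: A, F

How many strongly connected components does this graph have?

1

{A, B, C, D, E, F, G} are all mutually reachable — one SCC of size 7.
That gives 1 strongly connected component.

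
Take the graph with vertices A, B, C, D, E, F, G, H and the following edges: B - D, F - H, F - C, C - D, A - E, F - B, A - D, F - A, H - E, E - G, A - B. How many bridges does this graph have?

The edges on the cycle F-C-D-B-F are not bridges since each lies on that cycle.
But removing G - E disconnects G from E — this is a bridge.

1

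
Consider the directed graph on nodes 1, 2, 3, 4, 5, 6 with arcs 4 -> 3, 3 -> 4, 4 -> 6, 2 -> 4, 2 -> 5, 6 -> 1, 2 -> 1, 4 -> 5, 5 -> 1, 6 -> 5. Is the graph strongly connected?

No

There is no directed path from 6 to 2, so the graph is not strongly connected.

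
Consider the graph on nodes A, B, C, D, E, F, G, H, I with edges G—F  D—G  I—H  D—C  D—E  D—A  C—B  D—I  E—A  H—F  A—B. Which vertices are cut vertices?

Removing D increases the component count from 1 to 2, so D is a cut vertex.
By contrast removing I leaves 1 component; it is not a cut vertex. No other vertex is a cut vertex either.

D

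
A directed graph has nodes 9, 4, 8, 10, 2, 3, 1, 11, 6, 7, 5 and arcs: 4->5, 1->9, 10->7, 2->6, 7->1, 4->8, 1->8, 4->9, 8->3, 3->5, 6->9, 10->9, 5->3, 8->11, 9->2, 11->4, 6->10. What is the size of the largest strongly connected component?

9

{1, 2, 4, 6, 7, 8, 9, 10, 11} are all mutually reachable — one SCC of size 9.
{3, 5} are all mutually reachable — one SCC of size 2.
The largest has 9 vertices.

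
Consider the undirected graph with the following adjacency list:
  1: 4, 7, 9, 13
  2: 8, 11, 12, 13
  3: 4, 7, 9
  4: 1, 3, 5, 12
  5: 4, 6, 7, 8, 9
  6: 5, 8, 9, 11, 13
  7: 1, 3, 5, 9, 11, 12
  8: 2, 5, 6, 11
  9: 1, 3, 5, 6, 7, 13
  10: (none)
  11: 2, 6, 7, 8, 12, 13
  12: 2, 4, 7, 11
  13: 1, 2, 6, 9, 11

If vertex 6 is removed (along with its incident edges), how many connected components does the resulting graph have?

2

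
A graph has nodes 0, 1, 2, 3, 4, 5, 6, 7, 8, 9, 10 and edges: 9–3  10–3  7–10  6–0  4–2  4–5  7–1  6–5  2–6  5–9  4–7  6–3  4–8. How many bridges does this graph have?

The edges on the cycle 4-2-6-5-9-3-10-7-4 are not bridges since each lies on that cycle.
But removing 7–1 disconnects 7 from 1; removing 4–8 disconnects 4 from 8; removing 0–6 disconnects 0 from 6 — these are bridges.
That makes 3 bridges.

3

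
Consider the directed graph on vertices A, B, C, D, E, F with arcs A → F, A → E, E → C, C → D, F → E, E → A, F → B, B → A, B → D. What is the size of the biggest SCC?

{A, B, E, F} are all mutually reachable — one SCC of size 4.
{C} is an SCC by itself.
{D} is an SCC by itself.
The largest has 4 vertices.

4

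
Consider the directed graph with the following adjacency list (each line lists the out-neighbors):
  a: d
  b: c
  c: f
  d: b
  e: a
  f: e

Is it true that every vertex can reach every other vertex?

From a we can reach every vertex (a, b, c, d, e, f), and every vertex can reach a (a, b, c, d, e, f). So the whole graph is one strongly connected component.

Yes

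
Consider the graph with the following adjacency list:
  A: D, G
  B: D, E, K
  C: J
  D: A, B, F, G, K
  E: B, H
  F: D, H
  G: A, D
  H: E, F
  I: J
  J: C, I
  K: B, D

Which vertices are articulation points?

Removing D increases the component count from 2 to 3, so D is a cut vertex.
Removing J increases the component count from 2 to 3, so J is a cut vertex.
By contrast removing A leaves 2 components; it is not a cut vertex. No other vertex is a cut vertex either.

D, J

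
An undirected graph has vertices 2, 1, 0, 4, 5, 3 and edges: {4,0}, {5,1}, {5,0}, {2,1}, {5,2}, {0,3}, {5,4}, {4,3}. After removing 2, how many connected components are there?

With 2 gone, the remaining components are: {0, 1, 3, 4, 5}.
That is 1 component.

1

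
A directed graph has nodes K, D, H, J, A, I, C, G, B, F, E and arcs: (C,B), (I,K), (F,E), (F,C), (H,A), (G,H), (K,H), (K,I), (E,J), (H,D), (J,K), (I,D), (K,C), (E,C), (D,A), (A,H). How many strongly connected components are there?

{A, D, H} are all mutually reachable — one SCC of size 3.
{I, K} are all mutually reachable — one SCC of size 2.
{F} is an SCC by itself.
{C} is an SCC by itself.
{G} is an SCC by itself.
(and 3 more singleton SCCs)
That gives 8 strongly connected components.

8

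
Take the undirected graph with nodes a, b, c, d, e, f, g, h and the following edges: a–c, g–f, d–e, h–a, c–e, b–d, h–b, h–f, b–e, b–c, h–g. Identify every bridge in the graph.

none

The edges on the cycle h-g-f-h are not bridges since each lies on that cycle.
Every edge lies on some cycle, so there are no bridges.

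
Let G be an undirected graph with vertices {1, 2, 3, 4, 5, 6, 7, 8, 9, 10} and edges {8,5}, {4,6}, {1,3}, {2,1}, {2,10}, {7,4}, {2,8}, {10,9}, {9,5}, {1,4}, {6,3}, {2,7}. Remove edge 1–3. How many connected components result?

1

1 and 3 are still connected via 1-4-6-3, so the component count stays at 1.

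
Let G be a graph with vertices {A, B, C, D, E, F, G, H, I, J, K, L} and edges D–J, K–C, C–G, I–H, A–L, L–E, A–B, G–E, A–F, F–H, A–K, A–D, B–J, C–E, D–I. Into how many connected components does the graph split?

Starting from A we can reach A, B, C, D, E, F, G, H, I, J, K, L. That is one component of size 12.
Total: 1 component.

1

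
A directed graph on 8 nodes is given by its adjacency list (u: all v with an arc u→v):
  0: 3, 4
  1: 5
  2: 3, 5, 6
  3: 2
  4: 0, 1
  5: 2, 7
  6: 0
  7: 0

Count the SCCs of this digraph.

{0, 1, 2, 3, 4, 5, 6, 7} are all mutually reachable — one SCC of size 8.
That gives 1 strongly connected component.

1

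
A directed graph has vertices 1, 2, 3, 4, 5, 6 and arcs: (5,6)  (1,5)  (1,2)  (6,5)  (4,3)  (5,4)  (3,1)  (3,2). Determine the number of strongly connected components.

2

{1, 3, 4, 5, 6} are all mutually reachable — one SCC of size 5.
{2} is an SCC by itself.
That gives 2 strongly connected components.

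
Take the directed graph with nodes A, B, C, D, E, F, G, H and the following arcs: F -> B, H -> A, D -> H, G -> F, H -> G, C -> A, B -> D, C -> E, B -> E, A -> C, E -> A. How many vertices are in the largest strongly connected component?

5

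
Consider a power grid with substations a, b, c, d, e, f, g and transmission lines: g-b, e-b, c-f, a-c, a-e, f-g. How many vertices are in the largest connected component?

6

d is isolated — a component by itself.
Starting from a we can reach a, b, c, e, f, g. That is one component of size 6.
The largest has 6 vertices.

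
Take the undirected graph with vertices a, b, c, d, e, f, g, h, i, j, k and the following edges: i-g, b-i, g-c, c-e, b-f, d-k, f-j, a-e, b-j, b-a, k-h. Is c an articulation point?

Deleting c leaves 2 components (was 2), so c is not a cut vertex.

No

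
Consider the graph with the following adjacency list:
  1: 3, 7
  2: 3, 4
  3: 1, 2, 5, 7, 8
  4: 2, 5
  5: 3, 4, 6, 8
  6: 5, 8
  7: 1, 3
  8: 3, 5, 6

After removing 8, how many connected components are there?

With 8 gone, the remaining components are: {1, 2, 3, 4, 5, 6, 7}.
That is 1 component.

1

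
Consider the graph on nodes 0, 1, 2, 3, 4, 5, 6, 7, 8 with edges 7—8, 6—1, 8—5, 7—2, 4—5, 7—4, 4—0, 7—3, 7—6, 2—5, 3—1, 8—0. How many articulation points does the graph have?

1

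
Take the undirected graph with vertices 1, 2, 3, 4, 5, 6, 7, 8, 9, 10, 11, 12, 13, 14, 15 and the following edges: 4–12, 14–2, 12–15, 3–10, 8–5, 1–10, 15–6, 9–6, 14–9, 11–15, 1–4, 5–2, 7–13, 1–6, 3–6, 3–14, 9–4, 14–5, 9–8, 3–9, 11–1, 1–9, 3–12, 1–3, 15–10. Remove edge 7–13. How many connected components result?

3

Before removal there are 2 components.
7–13 is a bridge — removing it separates 7's side from 13's side.
After removal: 3 components.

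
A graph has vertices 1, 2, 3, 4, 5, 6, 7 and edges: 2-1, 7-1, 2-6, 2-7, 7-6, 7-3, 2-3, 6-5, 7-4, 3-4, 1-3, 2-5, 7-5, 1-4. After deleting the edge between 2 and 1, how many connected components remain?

2 and 1 are still connected via 2-7-1, so the component count stays at 1.

1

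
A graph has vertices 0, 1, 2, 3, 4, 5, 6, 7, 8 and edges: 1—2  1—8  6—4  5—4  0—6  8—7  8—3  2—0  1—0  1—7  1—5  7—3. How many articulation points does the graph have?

Removing 1 increases the component count from 1 to 2, so 1 is a cut vertex.
By contrast removing 7 leaves 1 component; it is not a cut vertex. No other vertex is a cut vertex either.

1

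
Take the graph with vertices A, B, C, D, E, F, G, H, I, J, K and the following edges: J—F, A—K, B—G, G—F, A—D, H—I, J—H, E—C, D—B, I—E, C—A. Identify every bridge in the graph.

The edges on the cycle J-H-I-E-C-A-D-B-G-F-J are not bridges since each lies on that cycle.
But removing K—A disconnects K from A — this is a bridge.

A-K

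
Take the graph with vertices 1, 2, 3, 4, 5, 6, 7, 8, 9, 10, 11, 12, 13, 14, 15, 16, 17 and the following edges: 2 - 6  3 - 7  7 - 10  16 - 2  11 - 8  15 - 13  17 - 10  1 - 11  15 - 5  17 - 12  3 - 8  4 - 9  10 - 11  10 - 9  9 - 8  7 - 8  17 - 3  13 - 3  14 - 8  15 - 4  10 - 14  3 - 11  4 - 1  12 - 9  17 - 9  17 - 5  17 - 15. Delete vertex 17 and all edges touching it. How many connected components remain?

2

With 17 gone, the remaining components are: {2, 6, 16}; {1, 3, 4, 5, 7, 8, 9, 10, 11, 12, 13, 14, 15}.
That is 2 components.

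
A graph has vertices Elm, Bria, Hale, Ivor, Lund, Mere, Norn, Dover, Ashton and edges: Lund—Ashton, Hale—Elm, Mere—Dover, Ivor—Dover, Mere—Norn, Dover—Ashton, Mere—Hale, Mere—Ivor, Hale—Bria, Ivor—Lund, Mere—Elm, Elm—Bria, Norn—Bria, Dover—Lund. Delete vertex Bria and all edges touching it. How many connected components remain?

With Bria gone, the remaining components are: {Elm, Hale, Ivor, Lund, Mere, Norn, Dover, Ashton}.
That is 1 component.

1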